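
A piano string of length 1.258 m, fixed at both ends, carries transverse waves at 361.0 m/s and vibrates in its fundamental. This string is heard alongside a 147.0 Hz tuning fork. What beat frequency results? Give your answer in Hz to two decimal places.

3.52 Hz

For a string fixed at both ends, f_n = n·v/(2L) = 1·361.0/(2·1.258) = 143.4817 Hz.
f_beat = |143.4817 − 147.0| = 3.52 Hz.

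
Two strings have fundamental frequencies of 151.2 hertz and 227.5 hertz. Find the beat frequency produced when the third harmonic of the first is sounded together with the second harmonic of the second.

1.4 Hz

Third harmonic of the first: 3·151.2 = 453.6 Hz.
Second harmonic of the second: 2·227.5 = 455.0 Hz.
f_beat = |453.6 − 455.0| = 1.4 Hz.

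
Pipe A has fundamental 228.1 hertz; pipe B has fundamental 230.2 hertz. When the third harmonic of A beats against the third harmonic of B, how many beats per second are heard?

Third harmonic of the first: 3·228.1 = 684.3 Hz.
Third harmonic of the second: 3·230.2 = 690.6 Hz.
f_beat = |684.3 − 690.6| = 6.3 Hz.

6.3 Hz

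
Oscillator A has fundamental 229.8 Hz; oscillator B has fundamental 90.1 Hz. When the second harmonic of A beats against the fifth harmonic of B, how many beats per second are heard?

9.1 Hz

Second harmonic of the first: 2·229.8 = 459.6 Hz.
Fifth harmonic of the second: 5·90.1 = 450.5 Hz.
f_beat = |459.6 − 450.5| = 9.1 Hz.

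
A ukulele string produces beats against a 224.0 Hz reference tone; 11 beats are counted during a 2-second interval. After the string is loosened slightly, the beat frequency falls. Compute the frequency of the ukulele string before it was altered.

Beat frequency = 11/2 = 5.5 Hz.
|f − 224.0| = 5.5, so the ukulele string was at either 218.5 Hz or 229.5 Hz.
Reducing tension lowers a string's frequency; the adjustment lowers the ukulele string's frequency.
The beat rate fell, so the adjustment moved the ukulele string toward 224.0 Hz — it must have started above the reference.

229.5 Hz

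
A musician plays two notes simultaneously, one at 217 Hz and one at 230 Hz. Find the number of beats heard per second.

The beat frequency equals the magnitude of the frequency difference.
|217 − 230| = 13 Hz.

13 Hz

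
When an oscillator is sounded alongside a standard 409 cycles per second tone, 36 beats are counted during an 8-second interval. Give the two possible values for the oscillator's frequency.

404.5 Hz or 413.5 Hz

Beat frequency = 36/8 = 4.5 Hz.
|f − 409| = 4.5, so f = 409 ± 4.5.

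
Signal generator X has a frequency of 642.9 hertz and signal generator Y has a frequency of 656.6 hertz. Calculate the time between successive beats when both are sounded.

0.073 s

f_beat = |642.9 − 656.6| = 13.7 Hz.
Beat period T = 1 / f_beat = 1 / 13.7 s.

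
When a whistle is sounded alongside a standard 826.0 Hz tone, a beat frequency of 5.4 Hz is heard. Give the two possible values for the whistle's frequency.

|f − 826.0| = 5.4, so f = 826.0 ± 5.4.

820.6 Hz or 831.4 Hz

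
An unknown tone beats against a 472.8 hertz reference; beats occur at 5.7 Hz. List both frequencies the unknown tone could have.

467.1 Hz or 478.5 Hz

|f − 472.8| = 5.7, so f = 472.8 ± 5.7.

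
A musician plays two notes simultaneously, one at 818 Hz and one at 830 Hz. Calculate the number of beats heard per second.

12 Hz

f_beat = |f₁ − f₂|.
|818 − 830| = 12 Hz.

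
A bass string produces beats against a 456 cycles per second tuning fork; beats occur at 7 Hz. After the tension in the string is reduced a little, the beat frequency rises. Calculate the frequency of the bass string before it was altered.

|f − 456| = 7, so the bass string was at either 449 Hz or 463 Hz.
Lower tension means lower frequency; the adjustment lowers the bass string's frequency.
The beat rate rose, so the adjustment moved the bass string further from 456 Hz — it was already below the reference.

449 Hz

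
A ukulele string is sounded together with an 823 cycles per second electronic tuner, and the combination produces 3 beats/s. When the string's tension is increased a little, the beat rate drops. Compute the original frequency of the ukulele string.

820 Hz

|f − 823| = 3, so the ukulele string was at either 820 Hz or 826 Hz.
Higher tension means higher frequency; the adjustment raises the ukulele string's frequency.
The beat rate fell, so the adjustment moved the ukulele string toward 823 Hz — it must have started below the reference.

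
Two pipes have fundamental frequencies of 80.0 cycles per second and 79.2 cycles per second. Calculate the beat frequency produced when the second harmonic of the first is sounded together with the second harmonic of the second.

1.6 Hz

Second harmonic of the first: 2·80.0 = 160.0 Hz.
Second harmonic of the second: 2·79.2 = 158.4 Hz.
f_beat = |160.0 − 158.4| = 1.6 Hz.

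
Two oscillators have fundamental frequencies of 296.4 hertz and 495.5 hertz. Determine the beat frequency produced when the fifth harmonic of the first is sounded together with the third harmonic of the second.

Fifth harmonic of the first: 5·296.4 = 1482.0 Hz.
Third harmonic of the second: 3·495.5 = 1486.5 Hz.
f_beat = |1482.0 − 1486.5| = 4.5 Hz.

4.5 Hz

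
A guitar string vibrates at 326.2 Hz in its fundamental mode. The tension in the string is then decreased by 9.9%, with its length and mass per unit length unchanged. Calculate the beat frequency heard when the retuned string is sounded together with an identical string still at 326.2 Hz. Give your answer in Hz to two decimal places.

For a string, f ∝ √T, so the new frequency is 326.2·√0.901 = 309.6324 Hz.
f_beat = |309.6324 − 326.2| = 16.57 Hz.

16.57 Hz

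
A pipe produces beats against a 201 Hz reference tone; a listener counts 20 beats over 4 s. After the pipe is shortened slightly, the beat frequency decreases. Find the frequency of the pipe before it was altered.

Beat frequency = 20/4 = 5 Hz.
|f − 201| = 5, so the pipe was at either 196 Hz or 206 Hz.
A shorter pipe has a higher fundamental; the adjustment raises the pipe's frequency.
The beat rate fell, so the adjustment moved the pipe toward 201 Hz — it must have started below the reference.

196 Hz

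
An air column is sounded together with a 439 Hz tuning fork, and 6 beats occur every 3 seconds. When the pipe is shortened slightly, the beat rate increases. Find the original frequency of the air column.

Beat frequency = 6/3 = 2 Hz.
|f − 439| = 2, so the air column was at either 437 Hz or 441 Hz.
A shorter pipe has a higher fundamental; the adjustment raises the air column's frequency.
The beat rate rose, so the adjustment moved the air column further from 439 Hz — it was already above the reference.

441 Hz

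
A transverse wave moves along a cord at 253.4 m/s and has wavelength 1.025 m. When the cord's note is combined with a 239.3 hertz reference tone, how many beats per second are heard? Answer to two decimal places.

7.92 Hz

Source frequency f = v/λ = 253.4/1.025 = 247.2195 Hz.
f_beat = |247.2195 − 239.3| = 7.92 Hz.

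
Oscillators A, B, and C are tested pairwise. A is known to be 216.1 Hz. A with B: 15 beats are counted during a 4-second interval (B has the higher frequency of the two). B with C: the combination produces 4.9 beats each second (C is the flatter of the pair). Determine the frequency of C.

214.95 Hz

A–B: Beat frequency = 15/4 = 3.75 Hz.
B is above A, so f_B = 216.1 + 3.75 = 219.85 Hz.
C is below B, so f_C = 219.85 − 4.9 = 214.95 Hz.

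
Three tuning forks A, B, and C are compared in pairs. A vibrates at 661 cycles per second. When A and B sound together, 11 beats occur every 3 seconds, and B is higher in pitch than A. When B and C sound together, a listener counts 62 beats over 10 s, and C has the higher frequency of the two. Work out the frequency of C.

670.8667 Hz

A–B: Beat frequency = 11/3 = 3.6667 Hz.
B is above A, so f_B = 661 + 3.6667 = 664.6667 Hz.
B–C: Beat frequency = 62/10 = 6.2 Hz.
C is above B, so f_C = 664.6667 + 6.2 = 670.8667 Hz.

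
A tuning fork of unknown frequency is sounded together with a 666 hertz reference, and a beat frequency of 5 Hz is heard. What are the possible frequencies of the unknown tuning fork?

|f − 666| = 5, so f = 666 ± 5.

661 Hz or 671 Hz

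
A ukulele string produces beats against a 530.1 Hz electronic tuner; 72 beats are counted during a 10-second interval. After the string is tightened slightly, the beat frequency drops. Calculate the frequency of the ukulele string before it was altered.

Beat frequency = 72/10 = 7.2 Hz.
|f − 530.1| = 7.2, so the ukulele string was at either 522.9 Hz or 537.3 Hz.
Increasing tension raises a string's frequency; the adjustment raises the ukulele string's frequency.
The beat rate fell, so the adjustment moved the ukulele string toward 530.1 Hz — it must have started below the reference.

522.9 Hz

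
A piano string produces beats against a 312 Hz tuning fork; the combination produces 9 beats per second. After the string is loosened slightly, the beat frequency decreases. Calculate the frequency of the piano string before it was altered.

321 Hz

|f − 312| = 9, so the piano string was at either 303 Hz or 321 Hz.
Reducing tension lowers a string's frequency; the adjustment lowers the piano string's frequency.
The beat rate fell, so the adjustment moved the piano string toward 312 Hz — it must have started above the reference.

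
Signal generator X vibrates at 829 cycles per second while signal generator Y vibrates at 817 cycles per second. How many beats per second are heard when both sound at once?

The beat frequency equals the magnitude of the frequency difference.
|829 − 817| = 12 Hz.

12 Hz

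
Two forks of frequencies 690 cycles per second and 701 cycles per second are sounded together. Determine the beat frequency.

The beat frequency equals the magnitude of the frequency difference.
|690 − 701| = 11 Hz.

11 Hz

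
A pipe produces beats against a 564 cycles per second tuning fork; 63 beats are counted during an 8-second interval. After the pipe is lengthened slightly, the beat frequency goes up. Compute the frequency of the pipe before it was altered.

556.125 Hz

Beat frequency = 63/8 = 7.875 Hz.
|f − 564| = 7.875, so the pipe was at either 556.125 Hz or 571.875 Hz.
A longer pipe has a lower fundamental; the adjustment lowers the pipe's frequency.
The beat rate rose, so the adjustment moved the pipe further from 564 Hz — it was already below the reference.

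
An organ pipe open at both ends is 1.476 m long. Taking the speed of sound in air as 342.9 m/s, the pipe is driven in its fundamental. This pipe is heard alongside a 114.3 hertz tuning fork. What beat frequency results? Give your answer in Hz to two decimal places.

Open pipe: f_n = n·v/(2L) = 1·342.9/(2·1.476) = 116.1585 Hz.
f_beat = |116.1585 − 114.3| = 1.86 Hz.

1.86 Hz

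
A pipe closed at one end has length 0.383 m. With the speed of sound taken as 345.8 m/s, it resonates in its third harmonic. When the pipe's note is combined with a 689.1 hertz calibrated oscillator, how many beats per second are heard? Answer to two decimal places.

Closed pipe (odd harmonics): f_n = n·v/(4L) = 3·345.8/(4·0.383) = 677.1540 Hz.
f_beat = |677.1540 − 689.1| = 11.95 Hz.

11.95 Hz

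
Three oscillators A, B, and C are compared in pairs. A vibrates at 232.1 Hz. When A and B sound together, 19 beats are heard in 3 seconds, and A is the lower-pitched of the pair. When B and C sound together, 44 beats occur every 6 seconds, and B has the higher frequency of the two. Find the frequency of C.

231.1 Hz

A–B: Beat frequency = 19/3 = 6.3333 Hz.
B is above A, so f_B = 232.1 + 6.3333 = 238.4333 Hz.
B–C: Beat frequency = 44/6 = 7.3333 Hz.
C is below B, so f_C = 238.4333 − 7.3333 = 231.1 Hz.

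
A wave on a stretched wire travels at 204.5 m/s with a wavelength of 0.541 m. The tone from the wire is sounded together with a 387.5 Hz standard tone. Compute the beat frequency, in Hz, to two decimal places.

Source frequency f = v/λ = 204.5/0.541 = 378.0037 Hz.
f_beat = |378.0037 − 387.5| = 9.50 Hz.

9.50 Hz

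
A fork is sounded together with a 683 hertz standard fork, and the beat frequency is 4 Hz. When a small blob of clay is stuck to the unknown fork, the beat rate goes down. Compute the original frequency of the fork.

|f − 683| = 4, so the fork was at either 679 Hz or 687 Hz.
Adding mass to a fork lowers its frequency; the adjustment lowers the fork's frequency.
The beat rate fell, so the adjustment moved the fork toward 683 Hz — it must have started above the reference.

687 Hz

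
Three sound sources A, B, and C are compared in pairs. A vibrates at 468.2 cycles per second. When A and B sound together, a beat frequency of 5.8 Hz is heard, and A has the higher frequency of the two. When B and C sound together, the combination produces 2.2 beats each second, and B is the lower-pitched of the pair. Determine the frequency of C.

B is below A, so f_B = 468.2 − 5.8 = 462.4 Hz.
C is above B, so f_C = 462.4 + 2.2 = 464.6 Hz.

464.6 Hz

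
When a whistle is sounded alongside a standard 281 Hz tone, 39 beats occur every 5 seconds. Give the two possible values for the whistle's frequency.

273.2 Hz or 288.8 Hz

Beat frequency = 39/5 = 7.8 Hz.
|f − 281| = 7.8, so f = 281 ± 7.8.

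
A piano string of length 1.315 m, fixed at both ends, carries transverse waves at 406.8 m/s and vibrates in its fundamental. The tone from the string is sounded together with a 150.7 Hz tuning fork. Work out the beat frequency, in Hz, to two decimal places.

For a string fixed at both ends, f_n = n·v/(2L) = 1·406.8/(2·1.315) = 154.6768 Hz.
f_beat = |154.6768 − 150.7| = 3.98 Hz.

3.98 Hz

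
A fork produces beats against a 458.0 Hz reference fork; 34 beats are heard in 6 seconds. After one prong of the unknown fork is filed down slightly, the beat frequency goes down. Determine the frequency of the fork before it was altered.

452.3333 Hz

Beat frequency = 34/6 = 5.6667 Hz.
|f − 458.0| = 5.6667, so the fork was at either 452.3333 Hz or 463.6667 Hz.
Filing a prong removes mass and raises the fork's frequency; the adjustment raises the fork's frequency.
The beat rate fell, so the adjustment moved the fork toward 458.0 Hz — it must have started below the reference.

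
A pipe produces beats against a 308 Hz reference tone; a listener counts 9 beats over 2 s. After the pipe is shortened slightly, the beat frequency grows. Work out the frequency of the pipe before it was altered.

Beat frequency = 9/2 = 4.5 Hz.
|f − 308| = 4.5, so the pipe was at either 303.5 Hz or 312.5 Hz.
A shorter pipe has a higher fundamental; the adjustment raises the pipe's frequency.
The beat rate rose, so the adjustment moved the pipe further from 308 Hz — it was already above the reference.

312.5 Hz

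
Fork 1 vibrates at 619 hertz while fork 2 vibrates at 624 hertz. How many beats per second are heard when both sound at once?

5 Hz

Beats arise from superposition of two nearby frequencies; the beat rate is |f₁ − f₂|.
|619 − 624| = 5 Hz.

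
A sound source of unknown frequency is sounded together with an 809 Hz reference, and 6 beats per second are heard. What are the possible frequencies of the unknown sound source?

|f − 809| = 6, so f = 809 ± 6.

803 Hz or 815 Hz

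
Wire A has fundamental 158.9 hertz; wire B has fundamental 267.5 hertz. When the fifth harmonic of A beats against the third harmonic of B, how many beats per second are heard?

Fifth harmonic of the first: 5·158.9 = 794.5 Hz.
Third harmonic of the second: 3·267.5 = 802.5 Hz.
f_beat = |794.5 − 802.5| = 8.0 Hz.

8.0 Hz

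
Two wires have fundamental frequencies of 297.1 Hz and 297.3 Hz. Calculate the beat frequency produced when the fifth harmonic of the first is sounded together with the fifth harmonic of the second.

1.0 Hz

Fifth harmonic of the first: 5·297.1 = 1485.5 Hz.
Fifth harmonic of the second: 5·297.3 = 1486.5 Hz.
f_beat = |1485.5 − 1486.5| = 1.0 Hz.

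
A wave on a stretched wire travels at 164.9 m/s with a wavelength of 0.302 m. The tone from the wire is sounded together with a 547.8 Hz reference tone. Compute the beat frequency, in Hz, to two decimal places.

Source frequency f = v/λ = 164.9/0.302 = 546.0265 Hz.
f_beat = |546.0265 − 547.8| = 1.77 Hz.

1.77 Hz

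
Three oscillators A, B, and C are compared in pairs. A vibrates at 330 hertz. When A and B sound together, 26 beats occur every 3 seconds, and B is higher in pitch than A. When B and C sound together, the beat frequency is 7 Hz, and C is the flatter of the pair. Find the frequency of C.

A–B: Beat frequency = 26/3 = 8.6667 Hz.
B is above A, so f_B = 330 + 8.6667 = 338.6667 Hz.
C is below B, so f_C = 338.6667 − 7 = 331.6667 Hz.

331.6667 Hz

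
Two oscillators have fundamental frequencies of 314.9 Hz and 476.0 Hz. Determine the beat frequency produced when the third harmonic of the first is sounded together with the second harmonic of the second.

Third harmonic of the first: 3·314.9 = 944.7 Hz.
Second harmonic of the second: 2·476.0 = 952.0 Hz.
f_beat = |944.7 − 952.0| = 7.3 Hz.

7.3 Hz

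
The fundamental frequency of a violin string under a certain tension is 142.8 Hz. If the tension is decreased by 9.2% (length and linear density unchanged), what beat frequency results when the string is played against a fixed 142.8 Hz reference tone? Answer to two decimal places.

6.73 Hz

For a string, f ∝ √T, so the new frequency is 142.8·√0.908 = 136.0727 Hz.
f_beat = |136.0727 − 142.8| = 6.73 Hz.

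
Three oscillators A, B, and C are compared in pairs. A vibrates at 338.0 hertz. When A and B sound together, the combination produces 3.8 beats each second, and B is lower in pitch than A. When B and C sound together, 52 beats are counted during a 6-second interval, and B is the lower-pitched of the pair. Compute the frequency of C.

342.8667 Hz

B is below A, so f_B = 338.0 − 3.8 = 334.2 Hz.
B–C: Beat frequency = 52/6 = 8.6667 Hz.
C is above B, so f_C = 334.2 + 8.6667 = 342.8667 Hz.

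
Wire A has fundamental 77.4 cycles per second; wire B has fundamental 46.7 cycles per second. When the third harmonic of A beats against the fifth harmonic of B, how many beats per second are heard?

1.3 Hz

Third harmonic of the first: 3·77.4 = 232.2 Hz.
Fifth harmonic of the second: 5·46.7 = 233.5 Hz.
f_beat = |232.2 − 233.5| = 1.3 Hz.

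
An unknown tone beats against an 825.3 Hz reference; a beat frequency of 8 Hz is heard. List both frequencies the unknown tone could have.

|f − 825.3| = 8, so f = 825.3 ± 8.

817.3 Hz or 833.3 Hz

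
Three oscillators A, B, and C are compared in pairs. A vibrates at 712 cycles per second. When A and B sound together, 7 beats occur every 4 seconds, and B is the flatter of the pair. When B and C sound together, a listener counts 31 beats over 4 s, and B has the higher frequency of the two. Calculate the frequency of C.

A–B: Beat frequency = 7/4 = 1.75 Hz.
B is below A, so f_B = 712 − 1.75 = 710.25 Hz.
B–C: Beat frequency = 31/4 = 7.75 Hz.
C is below B, so f_C = 710.25 − 7.75 = 702.5 Hz.

702.5 Hz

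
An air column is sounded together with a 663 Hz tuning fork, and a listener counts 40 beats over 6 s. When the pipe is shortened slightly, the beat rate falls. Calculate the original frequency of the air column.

Beat frequency = 40/6 = 6.6667 Hz.
|f − 663| = 6.6667, so the air column was at either 656.3333 Hz or 669.6667 Hz.
A shorter pipe has a higher fundamental; the adjustment raises the air column's frequency.
The beat rate fell, so the adjustment moved the air column toward 663 Hz — it must have started below the reference.

656.3333 Hz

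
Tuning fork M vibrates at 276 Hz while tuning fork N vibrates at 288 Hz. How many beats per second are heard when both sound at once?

12 Hz

The beat frequency equals the magnitude of the frequency difference.
|276 − 288| = 12 Hz.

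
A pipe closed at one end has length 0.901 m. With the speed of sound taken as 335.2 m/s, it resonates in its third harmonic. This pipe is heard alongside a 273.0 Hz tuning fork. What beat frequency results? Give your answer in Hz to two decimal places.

Closed pipe (odd harmonics): f_n = n·v/(4L) = 3·335.2/(4·0.901) = 279.0233 Hz.
f_beat = |279.0233 − 273.0| = 6.02 Hz.

6.02 Hz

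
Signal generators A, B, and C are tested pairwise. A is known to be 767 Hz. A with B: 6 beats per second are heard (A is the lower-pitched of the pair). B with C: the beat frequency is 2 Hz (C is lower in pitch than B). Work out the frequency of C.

771 Hz

B is above A, so f_B = 767 + 6 = 773 Hz.
C is below B, so f_C = 773 − 2 = 771 Hz.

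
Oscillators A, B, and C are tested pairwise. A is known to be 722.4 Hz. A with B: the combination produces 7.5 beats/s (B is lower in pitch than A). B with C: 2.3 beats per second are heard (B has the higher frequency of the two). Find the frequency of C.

B is below A, so f_B = 722.4 − 7.5 = 714.9 Hz.
C is below B, so f_C = 714.9 − 2.3 = 712.6 Hz.

712.6 Hz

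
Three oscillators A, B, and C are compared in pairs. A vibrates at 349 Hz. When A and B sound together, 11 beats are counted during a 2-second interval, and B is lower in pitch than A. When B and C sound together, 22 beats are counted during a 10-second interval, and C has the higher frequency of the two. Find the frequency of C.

A–B: Beat frequency = 11/2 = 5.5 Hz.
B is below A, so f_B = 349 − 5.5 = 343.5 Hz.
B–C: Beat frequency = 22/10 = 2.2 Hz.
C is above B, so f_C = 343.5 + 2.2 = 345.7 Hz.

345.7 Hz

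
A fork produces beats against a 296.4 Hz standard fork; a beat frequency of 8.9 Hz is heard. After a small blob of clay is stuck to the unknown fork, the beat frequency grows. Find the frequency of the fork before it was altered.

|f − 296.4| = 8.9, so the fork was at either 287.5 Hz or 305.3 Hz.
Adding mass to a fork lowers its frequency; the adjustment lowers the fork's frequency.
The beat rate rose, so the adjustment moved the fork further from 296.4 Hz — it was already below the reference.

287.5 Hz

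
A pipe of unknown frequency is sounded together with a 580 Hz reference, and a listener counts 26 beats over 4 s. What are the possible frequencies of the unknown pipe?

Beat frequency = 26/4 = 6.5 Hz.
|f − 580| = 6.5, so f = 580 ± 6.5.

573.5 Hz or 586.5 Hz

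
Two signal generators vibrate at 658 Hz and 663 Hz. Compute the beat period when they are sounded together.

f_beat = |658 − 663| = 5 Hz.
Beat period T = 1 / f_beat = 1 / 5 s.

0.200 s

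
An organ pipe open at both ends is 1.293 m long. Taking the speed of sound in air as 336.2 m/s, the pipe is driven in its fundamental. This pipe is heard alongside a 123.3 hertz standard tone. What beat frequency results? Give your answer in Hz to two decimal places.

6.71 Hz

Open pipe: f_n = n·v/(2L) = 1·336.2/(2·1.293) = 130.0077 Hz.
f_beat = |130.0077 − 123.3| = 6.71 Hz.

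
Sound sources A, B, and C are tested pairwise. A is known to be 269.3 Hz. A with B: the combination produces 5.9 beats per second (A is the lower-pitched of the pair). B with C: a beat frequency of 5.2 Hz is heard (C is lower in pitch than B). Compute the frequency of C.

270 Hz

B is above A, so f_B = 269.3 + 5.9 = 275.2 Hz.
C is below B, so f_C = 275.2 − 5.2 = 270 Hz.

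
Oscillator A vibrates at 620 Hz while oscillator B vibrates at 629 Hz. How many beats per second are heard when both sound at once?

9 Hz

The beat frequency equals the magnitude of the frequency difference.
|620 − 629| = 9 Hz.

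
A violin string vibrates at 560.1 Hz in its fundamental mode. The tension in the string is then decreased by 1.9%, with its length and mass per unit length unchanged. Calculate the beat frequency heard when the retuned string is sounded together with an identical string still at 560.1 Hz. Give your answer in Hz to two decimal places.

For a string, f ∝ √T, so the new frequency is 560.1·√0.981 = 554.7535 Hz.
f_beat = |554.7535 − 560.1| = 5.35 Hz.

5.35 Hz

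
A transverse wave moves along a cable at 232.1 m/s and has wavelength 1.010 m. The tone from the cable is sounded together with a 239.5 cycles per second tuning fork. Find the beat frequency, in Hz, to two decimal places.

Source frequency f = v/λ = 232.1/1.010 = 229.8020 Hz.
f_beat = |229.8020 − 239.5| = 9.70 Hz.

9.70 Hz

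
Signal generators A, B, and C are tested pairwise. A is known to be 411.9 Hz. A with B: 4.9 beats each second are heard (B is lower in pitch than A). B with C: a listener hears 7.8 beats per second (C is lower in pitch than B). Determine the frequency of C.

399.2 Hz

B is below A, so f_B = 411.9 − 4.9 = 407 Hz.
C is below B, so f_C = 407 − 7.8 = 399.2 Hz.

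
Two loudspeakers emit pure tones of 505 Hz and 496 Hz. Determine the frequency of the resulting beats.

Beats arise from superposition of two nearby frequencies; the beat rate is |f₁ − f₂|.
|505 − 496| = 9 Hz.

9 Hz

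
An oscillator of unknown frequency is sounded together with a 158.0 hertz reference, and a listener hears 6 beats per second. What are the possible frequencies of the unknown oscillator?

|f − 158.0| = 6, so f = 158.0 ± 6.

152 Hz or 164 Hz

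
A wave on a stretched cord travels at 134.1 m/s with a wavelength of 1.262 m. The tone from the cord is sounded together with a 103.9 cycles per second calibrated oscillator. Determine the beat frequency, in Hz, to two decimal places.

2.36 Hz

Source frequency f = v/λ = 134.1/1.262 = 106.2599 Hz.
f_beat = |106.2599 − 103.9| = 2.36 Hz.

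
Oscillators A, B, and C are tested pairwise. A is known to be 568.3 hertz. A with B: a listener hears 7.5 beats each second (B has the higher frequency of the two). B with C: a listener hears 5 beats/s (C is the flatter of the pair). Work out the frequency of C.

B is above A, so f_B = 568.3 + 7.5 = 575.8 Hz.
C is below B, so f_C = 575.8 − 5 = 570.8 Hz.

570.8 Hz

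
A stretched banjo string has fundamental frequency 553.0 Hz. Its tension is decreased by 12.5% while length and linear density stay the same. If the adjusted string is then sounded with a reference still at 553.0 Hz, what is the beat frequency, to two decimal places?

For a string, f ∝ √T, so the new frequency is 553.0·√0.875 = 517.2841 Hz.
f_beat = |517.2841 − 553.0| = 35.72 Hz.

35.72 Hz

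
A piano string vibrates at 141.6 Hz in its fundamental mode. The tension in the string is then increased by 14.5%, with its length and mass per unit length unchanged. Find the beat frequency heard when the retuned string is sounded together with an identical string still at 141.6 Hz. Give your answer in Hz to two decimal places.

For a string, f ∝ √T, so the new frequency is 141.6·√1.145 = 151.5186 Hz.
f_beat = |151.5186 − 141.6| = 9.92 Hz.

9.92 Hz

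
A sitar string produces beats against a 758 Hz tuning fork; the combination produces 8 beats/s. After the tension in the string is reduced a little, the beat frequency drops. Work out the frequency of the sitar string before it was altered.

|f − 758| = 8, so the sitar string was at either 750 Hz or 766 Hz.
Lower tension means lower frequency; the adjustment lowers the sitar string's frequency.
The beat rate fell, so the adjustment moved the sitar string toward 758 Hz — it must have started above the reference.

766 Hz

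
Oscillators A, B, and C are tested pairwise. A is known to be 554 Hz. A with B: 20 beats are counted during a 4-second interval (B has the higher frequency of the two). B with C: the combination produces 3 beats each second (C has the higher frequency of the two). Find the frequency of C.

A–B: Beat frequency = 20/4 = 5 Hz.
B is above A, so f_B = 554 + 5 = 559 Hz.
C is above B, so f_C = 559 + 3 = 562 Hz.

562 Hz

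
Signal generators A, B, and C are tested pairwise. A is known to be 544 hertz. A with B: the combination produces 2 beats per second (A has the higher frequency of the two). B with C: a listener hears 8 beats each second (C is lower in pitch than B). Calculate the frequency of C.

534 Hz

B is below A, so f_B = 544 − 2 = 542 Hz.
C is below B, so f_C = 542 − 8 = 534 Hz.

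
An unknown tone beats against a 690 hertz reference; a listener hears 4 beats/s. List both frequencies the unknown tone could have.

|f − 690| = 4, so f = 690 ± 4.

686 Hz or 694 Hz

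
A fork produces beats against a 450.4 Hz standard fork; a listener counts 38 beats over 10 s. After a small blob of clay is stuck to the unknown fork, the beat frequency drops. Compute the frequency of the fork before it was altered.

454.2 Hz

Beat frequency = 38/10 = 3.8 Hz.
|f − 450.4| = 3.8, so the fork was at either 446.6 Hz or 454.2 Hz.
Adding mass to a fork lowers its frequency; the adjustment lowers the fork's frequency.
The beat rate fell, so the adjustment moved the fork toward 450.4 Hz — it must have started above the reference.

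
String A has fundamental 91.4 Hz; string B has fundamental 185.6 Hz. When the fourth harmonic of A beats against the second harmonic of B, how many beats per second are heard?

5.6 Hz

Fourth harmonic of the first: 4·91.4 = 365.6 Hz.
Second harmonic of the second: 2·185.6 = 371.2 Hz.
f_beat = |365.6 − 371.2| = 5.6 Hz.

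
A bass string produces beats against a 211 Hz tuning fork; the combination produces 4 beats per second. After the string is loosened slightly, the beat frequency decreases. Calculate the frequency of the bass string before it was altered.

215 Hz

|f − 211| = 4, so the bass string was at either 207 Hz or 215 Hz.
Reducing tension lowers a string's frequency; the adjustment lowers the bass string's frequency.
The beat rate fell, so the adjustment moved the bass string toward 211 Hz — it must have started above the reference.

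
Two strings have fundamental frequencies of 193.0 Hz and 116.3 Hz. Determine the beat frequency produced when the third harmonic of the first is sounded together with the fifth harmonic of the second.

2.5 Hz

Third harmonic of the first: 3·193.0 = 579.0 Hz.
Fifth harmonic of the second: 5·116.3 = 581.5 Hz.
f_beat = |579.0 − 581.5| = 2.5 Hz.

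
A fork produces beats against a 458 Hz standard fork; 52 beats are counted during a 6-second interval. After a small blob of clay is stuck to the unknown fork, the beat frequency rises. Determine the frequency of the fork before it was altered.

449.3333 Hz

Beat frequency = 52/6 = 8.6667 Hz.
|f − 458| = 8.6667, so the fork was at either 449.3333 Hz or 466.6667 Hz.
Adding mass to a fork lowers its frequency; the adjustment lowers the fork's frequency.
The beat rate rose, so the adjustment moved the fork further from 458 Hz — it was already below the reference.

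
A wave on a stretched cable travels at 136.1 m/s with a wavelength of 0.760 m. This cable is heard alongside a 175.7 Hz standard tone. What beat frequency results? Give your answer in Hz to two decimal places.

3.38 Hz

Source frequency f = v/λ = 136.1/0.760 = 179.0789 Hz.
f_beat = |179.0789 − 175.7| = 3.38 Hz.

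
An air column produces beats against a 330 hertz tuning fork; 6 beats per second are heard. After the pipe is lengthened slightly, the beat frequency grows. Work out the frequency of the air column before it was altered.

|f − 330| = 6, so the air column was at either 324 Hz or 336 Hz.
A longer pipe has a lower fundamental; the adjustment lowers the air column's frequency.
The beat rate rose, so the adjustment moved the air column further from 330 Hz — it was already below the reference.

324 Hz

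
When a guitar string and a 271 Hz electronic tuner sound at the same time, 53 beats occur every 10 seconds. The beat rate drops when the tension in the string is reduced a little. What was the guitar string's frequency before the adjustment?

Beat frequency = 53/10 = 5.3 Hz.
|f − 271| = 5.3, so the guitar string was at either 265.7 Hz or 276.3 Hz.
Lower tension means lower frequency; the adjustment lowers the guitar string's frequency.
The beat rate fell, so the adjustment moved the guitar string toward 271 Hz — it must have started above the reference.

276.3 Hz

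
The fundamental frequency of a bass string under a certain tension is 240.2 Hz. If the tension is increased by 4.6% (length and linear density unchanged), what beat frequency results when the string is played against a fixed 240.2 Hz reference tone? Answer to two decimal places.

5.46 Hz

For a string, f ∝ √T, so the new frequency is 240.2·√1.046 = 245.6625 Hz.
f_beat = |245.6625 − 240.2| = 5.46 Hz.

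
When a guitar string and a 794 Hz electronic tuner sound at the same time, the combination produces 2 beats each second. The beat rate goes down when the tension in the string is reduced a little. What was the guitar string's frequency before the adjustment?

796 Hz

|f − 794| = 2, so the guitar string was at either 792 Hz or 796 Hz.
Lower tension means lower frequency; the adjustment lowers the guitar string's frequency.
The beat rate fell, so the adjustment moved the guitar string toward 794 Hz — it must have started above the reference.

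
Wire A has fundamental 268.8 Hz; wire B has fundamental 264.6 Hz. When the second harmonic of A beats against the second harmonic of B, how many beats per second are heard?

8.4 Hz

Second harmonic of the first: 2·268.8 = 537.6 Hz.
Second harmonic of the second: 2·264.6 = 529.2 Hz.
f_beat = |537.6 − 529.2| = 8.4 Hz.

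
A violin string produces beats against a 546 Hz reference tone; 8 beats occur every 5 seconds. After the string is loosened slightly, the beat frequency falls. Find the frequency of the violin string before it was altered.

547.6 Hz

Beat frequency = 8/5 = 1.6 Hz.
|f − 546| = 1.6, so the violin string was at either 544.4 Hz or 547.6 Hz.
Reducing tension lowers a string's frequency; the adjustment lowers the violin string's frequency.
The beat rate fell, so the adjustment moved the violin string toward 546 Hz — it must have started above the reference.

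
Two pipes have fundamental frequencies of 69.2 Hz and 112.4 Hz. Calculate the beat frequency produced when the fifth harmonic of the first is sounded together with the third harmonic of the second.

Fifth harmonic of the first: 5·69.2 = 346.0 Hz.
Third harmonic of the second: 3·112.4 = 337.2 Hz.
f_beat = |346.0 − 337.2| = 8.8 Hz.

8.8 Hz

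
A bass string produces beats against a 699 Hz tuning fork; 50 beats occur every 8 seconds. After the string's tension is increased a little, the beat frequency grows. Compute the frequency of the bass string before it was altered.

Beat frequency = 50/8 = 6.25 Hz.
|f − 699| = 6.25, so the bass string was at either 692.75 Hz or 705.25 Hz.
Higher tension means higher frequency; the adjustment raises the bass string's frequency.
The beat rate rose, so the adjustment moved the bass string further from 699 Hz — it was already above the reference.

705.25 Hz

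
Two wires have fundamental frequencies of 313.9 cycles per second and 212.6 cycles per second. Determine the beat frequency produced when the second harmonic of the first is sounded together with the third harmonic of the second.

Second harmonic of the first: 2·313.9 = 627.8 Hz.
Third harmonic of the second: 3·212.6 = 637.8 Hz.
f_beat = |627.8 − 637.8| = 10.0 Hz.

10.0 Hz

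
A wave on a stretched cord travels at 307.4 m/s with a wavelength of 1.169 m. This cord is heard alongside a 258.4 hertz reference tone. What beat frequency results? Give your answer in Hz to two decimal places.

Source frequency f = v/λ = 307.4/1.169 = 262.9598 Hz.
f_beat = |262.9598 − 258.4| = 4.56 Hz.

4.56 Hz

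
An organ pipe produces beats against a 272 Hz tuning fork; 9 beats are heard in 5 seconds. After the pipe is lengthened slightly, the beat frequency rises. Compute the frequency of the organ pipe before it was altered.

Beat frequency = 9/5 = 1.8 Hz.
|f − 272| = 1.8, so the organ pipe was at either 270.2 Hz or 273.8 Hz.
A longer pipe has a lower fundamental; the adjustment lowers the organ pipe's frequency.
The beat rate rose, so the adjustment moved the organ pipe further from 272 Hz — it was already below the reference.

270.2 Hz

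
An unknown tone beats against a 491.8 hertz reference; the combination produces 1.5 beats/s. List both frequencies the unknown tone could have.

490.3 Hz or 493.3 Hz

|f − 491.8| = 1.5, so f = 491.8 ± 1.5.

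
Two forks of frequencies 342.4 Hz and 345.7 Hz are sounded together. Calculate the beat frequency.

Beats arise from superposition of two nearby frequencies; the beat rate is |f₁ − f₂|.
|342.4 − 345.7| = 3.3 Hz.

3.3 Hz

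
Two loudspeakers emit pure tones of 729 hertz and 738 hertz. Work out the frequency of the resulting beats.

The beat frequency equals the magnitude of the frequency difference.
|729 − 738| = 9 Hz.

9 Hz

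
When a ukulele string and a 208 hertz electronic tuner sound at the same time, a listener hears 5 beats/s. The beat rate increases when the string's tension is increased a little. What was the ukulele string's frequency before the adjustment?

|f − 208| = 5, so the ukulele string was at either 203 Hz or 213 Hz.
Higher tension means higher frequency; the adjustment raises the ukulele string's frequency.
The beat rate rose, so the adjustment moved the ukulele string further from 208 Hz — it was already above the reference.

213 Hz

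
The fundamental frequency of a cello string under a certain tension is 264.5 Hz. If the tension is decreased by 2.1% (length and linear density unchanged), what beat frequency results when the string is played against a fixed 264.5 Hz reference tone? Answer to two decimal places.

For a string, f ∝ √T, so the new frequency is 264.5·√0.979 = 261.7080 Hz.
f_beat = |261.7080 − 264.5| = 2.79 Hz.

2.79 Hz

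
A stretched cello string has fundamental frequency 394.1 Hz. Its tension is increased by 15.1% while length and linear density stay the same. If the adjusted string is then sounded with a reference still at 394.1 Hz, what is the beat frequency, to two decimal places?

For a string, f ∝ √T, so the new frequency is 394.1·√1.151 = 422.8089 Hz.
f_beat = |422.8089 − 394.1| = 28.71 Hz.

28.71 Hz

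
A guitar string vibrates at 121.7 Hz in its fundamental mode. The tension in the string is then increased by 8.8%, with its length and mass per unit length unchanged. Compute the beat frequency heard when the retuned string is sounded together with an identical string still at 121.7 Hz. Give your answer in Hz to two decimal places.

5.24 Hz

For a string, f ∝ √T, so the new frequency is 121.7·√1.088 = 126.9419 Hz.
f_beat = |126.9419 − 121.7| = 5.24 Hz.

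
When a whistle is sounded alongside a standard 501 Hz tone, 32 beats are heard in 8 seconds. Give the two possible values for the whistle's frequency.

497 Hz or 505 Hz

Beat frequency = 32/8 = 4 Hz.
|f − 501| = 4, so f = 501 ± 4.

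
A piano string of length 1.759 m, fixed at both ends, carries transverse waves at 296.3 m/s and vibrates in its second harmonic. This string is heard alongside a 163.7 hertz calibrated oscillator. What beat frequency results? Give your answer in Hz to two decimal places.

4.75 Hz

For a string fixed at both ends, f_n = n·v/(2L) = 2·296.3/(2·1.759) = 168.4480 Hz.
f_beat = |168.4480 − 163.7| = 4.75 Hz.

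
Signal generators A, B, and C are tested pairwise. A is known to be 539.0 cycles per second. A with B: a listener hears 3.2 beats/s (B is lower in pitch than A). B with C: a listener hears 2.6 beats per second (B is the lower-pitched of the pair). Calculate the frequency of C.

538.4 Hz

B is below A, so f_B = 539.0 − 3.2 = 535.8 Hz.
C is above B, so f_C = 535.8 + 2.6 = 538.4 Hz.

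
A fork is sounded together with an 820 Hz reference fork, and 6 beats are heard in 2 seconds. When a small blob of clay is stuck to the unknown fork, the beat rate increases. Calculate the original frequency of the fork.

817 Hz

Beat frequency = 6/2 = 3 Hz.
|f − 820| = 3, so the fork was at either 817 Hz or 823 Hz.
Adding mass to a fork lowers its frequency; the adjustment lowers the fork's frequency.
The beat rate rose, so the adjustment moved the fork further from 820 Hz — it was already below the reference.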